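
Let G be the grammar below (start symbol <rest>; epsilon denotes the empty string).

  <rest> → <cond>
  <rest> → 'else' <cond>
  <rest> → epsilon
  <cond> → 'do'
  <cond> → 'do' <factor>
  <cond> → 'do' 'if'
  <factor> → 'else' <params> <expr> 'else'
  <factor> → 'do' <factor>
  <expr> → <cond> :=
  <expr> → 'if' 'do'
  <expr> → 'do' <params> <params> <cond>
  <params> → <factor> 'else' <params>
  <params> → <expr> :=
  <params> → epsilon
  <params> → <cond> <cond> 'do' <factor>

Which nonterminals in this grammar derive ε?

{ <params>, <rest> }

Directly nullable (have an epsilon-production): <rest>, <params>.
No other nonterminal has a production whose RHS symbols are all nullable.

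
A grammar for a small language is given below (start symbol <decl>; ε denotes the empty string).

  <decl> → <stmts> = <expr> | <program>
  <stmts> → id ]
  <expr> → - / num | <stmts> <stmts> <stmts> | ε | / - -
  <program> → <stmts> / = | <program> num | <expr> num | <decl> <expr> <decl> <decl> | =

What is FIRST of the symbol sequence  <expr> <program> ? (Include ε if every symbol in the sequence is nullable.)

{ -, /, =, id, num }

Add FIRST(<expr>)\{ε} = { -, /, id }; <expr> is nullable, continue.
Add FIRST(<program>) = { -, /, =, id, num }; <program> is not nullable, stop.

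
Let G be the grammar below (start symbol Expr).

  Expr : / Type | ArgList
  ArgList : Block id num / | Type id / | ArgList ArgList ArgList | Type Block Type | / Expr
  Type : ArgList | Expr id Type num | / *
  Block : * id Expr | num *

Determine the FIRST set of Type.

{ *, /, num }

From Type : ArgList: add FIRST(ArgList) = { *, /, num }.
From Type : Expr id Type num: add FIRST(Expr) = { *, /, num }.
Type : / * contributes {/}.
Union: FIRST(Type) = { *, /, num }.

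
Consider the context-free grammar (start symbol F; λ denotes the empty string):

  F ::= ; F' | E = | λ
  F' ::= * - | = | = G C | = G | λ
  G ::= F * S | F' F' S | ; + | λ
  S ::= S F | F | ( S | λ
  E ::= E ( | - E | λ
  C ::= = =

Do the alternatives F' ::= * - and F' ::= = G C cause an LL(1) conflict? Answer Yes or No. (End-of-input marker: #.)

FIRST(* -) = { * } and FIRST(= G C) = { = }.
The FIRST sets are disjoint and neither alternative is nullable — no conflict.

No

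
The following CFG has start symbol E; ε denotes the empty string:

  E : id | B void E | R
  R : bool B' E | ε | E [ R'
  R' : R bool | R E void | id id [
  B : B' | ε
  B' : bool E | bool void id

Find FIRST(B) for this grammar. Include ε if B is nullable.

{ bool, ε }

From B : B': add FIRST(B') = { bool }.
B : ε contributes ε.
Union: FIRST(B) = { bool, ε }.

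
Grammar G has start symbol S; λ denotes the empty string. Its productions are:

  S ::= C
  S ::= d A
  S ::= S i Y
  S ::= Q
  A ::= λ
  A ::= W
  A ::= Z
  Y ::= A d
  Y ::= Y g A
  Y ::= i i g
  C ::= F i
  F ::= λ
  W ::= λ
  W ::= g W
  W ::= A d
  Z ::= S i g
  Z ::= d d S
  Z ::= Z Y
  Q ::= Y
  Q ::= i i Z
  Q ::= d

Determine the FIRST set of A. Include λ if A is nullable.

A ::= λ contributes λ.
From A ::= W: add FIRST(W) = { d, g, i, λ } (including λ since W is nullable).
From A ::= Z: add FIRST(Z) = { d, g, i }.
Union: FIRST(A) = { d, g, i, λ }.

{ d, g, i, λ }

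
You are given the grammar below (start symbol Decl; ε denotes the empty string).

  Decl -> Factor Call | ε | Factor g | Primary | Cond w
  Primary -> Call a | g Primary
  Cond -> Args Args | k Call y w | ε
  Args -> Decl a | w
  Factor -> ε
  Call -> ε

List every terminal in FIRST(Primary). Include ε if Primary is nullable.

{ a, g }

From Primary -> Call a: Call nullable, take FIRST(Call) ∪ {a} = { a }.
Primary -> g Primary contributes {g}.
Union: FIRST(Primary) = { a, g }.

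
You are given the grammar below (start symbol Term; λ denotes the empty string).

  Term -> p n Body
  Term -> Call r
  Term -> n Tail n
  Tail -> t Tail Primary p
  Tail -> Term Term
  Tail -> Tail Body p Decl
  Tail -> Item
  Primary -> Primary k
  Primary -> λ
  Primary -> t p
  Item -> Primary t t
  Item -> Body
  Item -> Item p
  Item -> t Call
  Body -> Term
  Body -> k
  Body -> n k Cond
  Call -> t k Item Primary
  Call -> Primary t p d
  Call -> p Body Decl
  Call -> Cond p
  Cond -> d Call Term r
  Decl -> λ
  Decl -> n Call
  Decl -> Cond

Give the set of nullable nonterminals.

{ Decl, Primary }

Directly nullable (have an λ-production): Primary, Decl.
No other nonterminal has a production whose RHS symbols are all nullable.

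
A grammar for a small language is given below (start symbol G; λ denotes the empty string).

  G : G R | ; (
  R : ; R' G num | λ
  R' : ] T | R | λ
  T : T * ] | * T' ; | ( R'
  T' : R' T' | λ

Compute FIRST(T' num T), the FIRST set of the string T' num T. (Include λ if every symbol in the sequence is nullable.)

Add FIRST(T')\{λ} = { ;, ] }; T' is nullable, continue.
num is a terminal; add {num} and stop.

{ ;, ], num }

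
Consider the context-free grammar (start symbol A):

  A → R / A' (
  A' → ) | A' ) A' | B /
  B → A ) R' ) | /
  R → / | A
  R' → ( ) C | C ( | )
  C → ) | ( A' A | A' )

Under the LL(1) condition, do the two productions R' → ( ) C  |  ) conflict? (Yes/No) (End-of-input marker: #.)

FIRST(( ) C) = { ( } and FIRST()) = { ) }.
The FIRST sets are disjoint and neither alternative is nullable — no conflict.

No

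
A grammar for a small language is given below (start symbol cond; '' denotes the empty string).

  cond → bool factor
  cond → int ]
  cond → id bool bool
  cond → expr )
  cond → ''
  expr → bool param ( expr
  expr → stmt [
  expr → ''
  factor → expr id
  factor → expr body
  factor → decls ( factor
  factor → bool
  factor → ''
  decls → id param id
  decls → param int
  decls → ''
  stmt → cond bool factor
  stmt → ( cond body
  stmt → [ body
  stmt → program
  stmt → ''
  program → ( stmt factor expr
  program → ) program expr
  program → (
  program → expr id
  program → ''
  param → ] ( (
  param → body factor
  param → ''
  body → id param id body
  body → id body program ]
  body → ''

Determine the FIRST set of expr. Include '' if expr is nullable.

{ (, ), [, bool, id, int, '' }

expr → bool param ( expr contributes {bool}.
From expr → stmt [: stmt nullable, take FIRST(stmt) ∪ {[} = { (, ), [, bool, id, int }.
expr → '' contributes ''.
Union: FIRST(expr) = { (, ), [, bool, id, int, '' }.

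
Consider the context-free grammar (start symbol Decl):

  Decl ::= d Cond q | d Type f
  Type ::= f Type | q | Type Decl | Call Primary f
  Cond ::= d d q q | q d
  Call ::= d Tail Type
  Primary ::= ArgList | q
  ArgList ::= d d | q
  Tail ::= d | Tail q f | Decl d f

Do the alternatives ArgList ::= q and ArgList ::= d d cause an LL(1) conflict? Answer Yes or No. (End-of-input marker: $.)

FIRST(q) = { q } and FIRST(d d) = { d }.
The FIRST sets are disjoint and neither alternative is nullable — no conflict.

No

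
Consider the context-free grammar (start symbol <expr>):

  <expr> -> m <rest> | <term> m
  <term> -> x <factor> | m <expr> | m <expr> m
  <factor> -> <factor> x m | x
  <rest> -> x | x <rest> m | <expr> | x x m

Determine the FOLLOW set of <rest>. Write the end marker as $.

{ $, m }

In <expr> -> m <rest>: <rest> is at the end, add FOLLOW(<expr>) = { $, m }.
In <rest> -> x <rest> m: add FIRST(m) = { m }.
Union: FOLLOW(<rest>) = { $, m }.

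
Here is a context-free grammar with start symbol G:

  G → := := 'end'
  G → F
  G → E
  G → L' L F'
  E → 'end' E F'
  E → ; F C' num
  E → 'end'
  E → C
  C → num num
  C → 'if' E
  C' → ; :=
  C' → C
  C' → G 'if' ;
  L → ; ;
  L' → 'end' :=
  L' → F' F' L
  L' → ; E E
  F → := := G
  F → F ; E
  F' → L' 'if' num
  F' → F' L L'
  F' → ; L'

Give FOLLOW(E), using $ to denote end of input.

{ $, 'end', 'if', :=, ;, num }

In G → E: E is at the end, add FOLLOW(G) = { $, 'end', 'if', :=, ;, num }.
In E → 'end' E F': add FIRST(F') = { 'end', ; }.
In C → 'if' E: E is at the end, add FOLLOW(C) = { $, 'end', 'if', :=, ;, num }.
In L' → ; E E: add FIRST(E) = { 'end', 'if', ;, num }.
In L' → ; E E: E is at the end, add FOLLOW(L') = { $, 'end', 'if', :=, ;, num }.
In F → F ; E: E is at the end, add FOLLOW(F) = { $, 'end', 'if', :=, ;, num }.
Union: FOLLOW(E) = { $, 'end', 'if', :=, ;, num }.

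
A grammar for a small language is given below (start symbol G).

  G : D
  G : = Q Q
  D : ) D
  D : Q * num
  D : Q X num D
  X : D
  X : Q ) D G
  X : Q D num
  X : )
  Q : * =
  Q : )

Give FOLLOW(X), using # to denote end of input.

In D : Q X num D: add FIRST(num D) = { num }.
Union: FOLLOW(X) = { num }.

{ num }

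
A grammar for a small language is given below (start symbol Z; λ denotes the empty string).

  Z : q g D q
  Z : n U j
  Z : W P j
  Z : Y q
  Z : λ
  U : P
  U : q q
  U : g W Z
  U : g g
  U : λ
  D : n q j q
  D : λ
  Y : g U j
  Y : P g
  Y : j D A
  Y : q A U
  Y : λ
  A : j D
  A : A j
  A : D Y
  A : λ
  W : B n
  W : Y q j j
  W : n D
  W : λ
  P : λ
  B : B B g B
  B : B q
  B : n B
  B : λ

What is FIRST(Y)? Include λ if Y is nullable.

Y : g U j contributes {g}.
From Y : P g: P nullable, take FIRST(P) ∪ {g} = { g }.
Y : j D A contributes {j}.
Y : q A U contributes {q}.
Y : λ contributes λ.
Union: FIRST(Y) = { g, j, q, λ }.

{ g, j, q, λ }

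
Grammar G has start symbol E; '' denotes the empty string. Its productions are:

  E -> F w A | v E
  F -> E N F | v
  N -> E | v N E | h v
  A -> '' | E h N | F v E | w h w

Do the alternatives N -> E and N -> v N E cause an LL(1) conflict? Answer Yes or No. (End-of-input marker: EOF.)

FIRST(E) = { v } and FIRST(v N E) = { v }.
Both contain v, so the two alternatives are not disjoint — LL(1) conflict.

Yes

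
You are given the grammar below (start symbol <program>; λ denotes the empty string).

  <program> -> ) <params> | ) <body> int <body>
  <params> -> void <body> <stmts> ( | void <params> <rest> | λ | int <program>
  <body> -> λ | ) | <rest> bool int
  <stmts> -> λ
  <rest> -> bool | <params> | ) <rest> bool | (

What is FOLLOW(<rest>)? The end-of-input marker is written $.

{ $, (, ), bool, int, void }

In <params> -> void <params> <rest>: <rest> is at the end, add FOLLOW(<params>) = { $, (, ), bool, int, void }.
In <body> -> <rest> bool int: add FIRST(bool int) = { bool }.
In <rest> -> ) <rest> bool: add FIRST(bool) = { bool }.
Union: FOLLOW(<rest>) = { $, (, ), bool, int, void }.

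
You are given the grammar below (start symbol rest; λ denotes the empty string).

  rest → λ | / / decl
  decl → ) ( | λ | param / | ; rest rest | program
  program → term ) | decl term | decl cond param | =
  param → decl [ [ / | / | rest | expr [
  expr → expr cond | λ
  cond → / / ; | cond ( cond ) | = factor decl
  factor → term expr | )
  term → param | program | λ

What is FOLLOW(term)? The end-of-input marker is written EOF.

In program → term ): add FIRST()) = { ) }.
In program → decl term: term is at the end, add FOLLOW(program) = { EOF, (, ), /, ;, =, [ }.
In factor → term expr: add FIRST(expr)\{λ} = { /, = }.
  Since expr is nullable, also add FOLLOW(factor) = { EOF, (, ), /, ;, =, [ }.
Union: FOLLOW(term) = { EOF, (, ), /, ;, =, [ }.

{ EOF, (, ), /, ;, =, [ }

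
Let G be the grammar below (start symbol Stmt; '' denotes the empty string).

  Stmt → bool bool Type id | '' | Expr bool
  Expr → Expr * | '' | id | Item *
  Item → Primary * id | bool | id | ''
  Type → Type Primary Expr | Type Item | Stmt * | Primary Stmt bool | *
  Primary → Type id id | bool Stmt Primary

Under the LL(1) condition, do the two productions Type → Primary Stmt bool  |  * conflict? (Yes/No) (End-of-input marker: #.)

FIRST(Primary Stmt bool) = { *, bool, id } and FIRST(*) = { * }.
Both contain *, so the two alternatives are not disjoint — LL(1) conflict.

Yes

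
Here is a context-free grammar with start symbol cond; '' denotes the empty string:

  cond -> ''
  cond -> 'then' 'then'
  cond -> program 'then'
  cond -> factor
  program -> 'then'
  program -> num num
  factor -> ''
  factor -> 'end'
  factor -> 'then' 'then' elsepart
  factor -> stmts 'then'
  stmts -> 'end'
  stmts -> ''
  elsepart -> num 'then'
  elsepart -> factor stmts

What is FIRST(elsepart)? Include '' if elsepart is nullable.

elsepart -> num 'then' contributes {num}.
From elsepart -> factor stmts: factor, stmts nullable, take FIRST(factor) ∪ FIRST(stmts) = { 'end', 'then' }; also '' since the whole RHS is nullable.
Union: FIRST(elsepart) = { 'end', 'then', num, '' }.

{ 'end', 'then', num, '' }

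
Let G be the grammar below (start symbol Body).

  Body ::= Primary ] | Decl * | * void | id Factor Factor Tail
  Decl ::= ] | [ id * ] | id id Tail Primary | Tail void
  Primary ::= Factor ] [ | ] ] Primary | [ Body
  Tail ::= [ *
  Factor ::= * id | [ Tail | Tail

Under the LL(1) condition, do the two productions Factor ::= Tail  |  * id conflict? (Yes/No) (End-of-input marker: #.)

FIRST(Tail) = { [ } and FIRST(* id) = { * }.
The FIRST sets are disjoint and neither alternative is nullable — no conflict.

No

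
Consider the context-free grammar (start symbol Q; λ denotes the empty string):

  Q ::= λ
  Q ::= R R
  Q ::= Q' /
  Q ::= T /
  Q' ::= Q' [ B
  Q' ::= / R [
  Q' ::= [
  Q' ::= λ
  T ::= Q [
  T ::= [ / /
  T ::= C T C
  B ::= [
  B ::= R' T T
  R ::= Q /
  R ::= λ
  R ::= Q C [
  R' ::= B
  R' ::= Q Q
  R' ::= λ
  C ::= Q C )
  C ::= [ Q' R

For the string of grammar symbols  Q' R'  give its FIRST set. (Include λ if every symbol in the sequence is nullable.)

Add FIRST(Q')\{λ} = { /, [ }; Q' is nullable, continue.
Add FIRST(R')\{λ} = { /, [ }; R' is nullable, continue.
Every symbol is nullable, so include λ.

{ /, [, λ }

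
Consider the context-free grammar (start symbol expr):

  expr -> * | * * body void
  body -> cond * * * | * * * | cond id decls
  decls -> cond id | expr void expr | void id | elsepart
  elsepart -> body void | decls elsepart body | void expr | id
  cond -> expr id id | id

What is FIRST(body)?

From body -> cond * * *: add FIRST(cond) = { *, id }.
body -> * * * contributes {*}.
From body -> cond id decls: add FIRST(cond) = { *, id }.
Union: FIRST(body) = { *, id }.

{ *, id }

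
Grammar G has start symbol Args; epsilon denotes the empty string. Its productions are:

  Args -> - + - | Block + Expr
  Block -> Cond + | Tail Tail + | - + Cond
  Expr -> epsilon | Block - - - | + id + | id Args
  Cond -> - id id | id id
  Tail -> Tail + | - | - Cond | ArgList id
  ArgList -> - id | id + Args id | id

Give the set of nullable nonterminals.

{ Expr }

Directly nullable (have an epsilon-production): Expr.
No other nonterminal has a production whose RHS symbols are all nullable.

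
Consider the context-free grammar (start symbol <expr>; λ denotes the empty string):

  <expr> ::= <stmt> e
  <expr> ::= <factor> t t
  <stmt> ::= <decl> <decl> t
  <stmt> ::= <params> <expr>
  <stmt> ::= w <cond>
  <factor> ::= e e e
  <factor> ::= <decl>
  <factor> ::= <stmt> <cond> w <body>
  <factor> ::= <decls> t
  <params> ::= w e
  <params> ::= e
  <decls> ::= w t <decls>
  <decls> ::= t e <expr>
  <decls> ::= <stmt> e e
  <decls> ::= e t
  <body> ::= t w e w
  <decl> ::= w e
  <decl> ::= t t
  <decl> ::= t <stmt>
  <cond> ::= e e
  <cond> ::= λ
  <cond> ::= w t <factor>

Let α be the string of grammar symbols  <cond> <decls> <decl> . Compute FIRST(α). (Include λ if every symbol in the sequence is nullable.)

{ e, t, w }

Add FIRST(<cond>)\{λ} = { e, w }; <cond> is nullable, continue.
Add FIRST(<decls>) = { e, t, w }; <decls> is not nullable, stop.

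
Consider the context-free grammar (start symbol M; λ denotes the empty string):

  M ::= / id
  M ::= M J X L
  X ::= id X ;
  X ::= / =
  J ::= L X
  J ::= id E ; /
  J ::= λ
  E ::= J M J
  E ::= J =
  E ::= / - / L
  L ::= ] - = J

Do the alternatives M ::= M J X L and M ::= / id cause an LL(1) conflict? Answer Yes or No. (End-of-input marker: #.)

Yes

FIRST(M J X L) = { / } and FIRST(/ id) = { / }.
Both contain /, so the two alternatives are not disjoint — LL(1) conflict.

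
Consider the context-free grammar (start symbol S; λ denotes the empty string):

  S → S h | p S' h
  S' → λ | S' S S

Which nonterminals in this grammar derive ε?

Directly nullable (have an λ-production): S'.
No other nonterminal has a production whose RHS symbols are all nullable.

{ S' }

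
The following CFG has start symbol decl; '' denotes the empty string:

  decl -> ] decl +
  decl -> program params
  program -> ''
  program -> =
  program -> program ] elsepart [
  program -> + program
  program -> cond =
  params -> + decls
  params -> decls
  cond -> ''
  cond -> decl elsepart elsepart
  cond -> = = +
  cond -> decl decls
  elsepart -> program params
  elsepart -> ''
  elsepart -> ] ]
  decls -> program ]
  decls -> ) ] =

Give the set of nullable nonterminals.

{ cond, elsepart, program }

Directly nullable (have an ''-production): program, cond, elsepart.
No other nonterminal has a production whose RHS symbols are all nullable.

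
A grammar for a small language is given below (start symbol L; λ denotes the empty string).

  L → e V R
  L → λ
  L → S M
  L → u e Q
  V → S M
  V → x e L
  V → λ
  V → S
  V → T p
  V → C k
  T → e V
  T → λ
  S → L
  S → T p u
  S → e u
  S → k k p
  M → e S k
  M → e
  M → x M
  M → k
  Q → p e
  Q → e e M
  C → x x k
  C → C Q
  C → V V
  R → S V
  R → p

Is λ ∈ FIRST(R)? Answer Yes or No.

R → S V and each of S, V is nullable, so R ⇒* λ.

Yes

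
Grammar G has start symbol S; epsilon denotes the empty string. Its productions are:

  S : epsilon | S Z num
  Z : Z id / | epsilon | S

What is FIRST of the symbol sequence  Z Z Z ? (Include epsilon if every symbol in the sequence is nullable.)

{ id, num, epsilon }

Add FIRST(Z)\{epsilon} = { id, num }; Z is nullable, continue.
Add FIRST(Z)\{epsilon} = { id, num }; Z is nullable, continue.
Add FIRST(Z)\{epsilon} = { id, num }; Z is nullable, continue.
Every symbol is nullable, so include epsilon.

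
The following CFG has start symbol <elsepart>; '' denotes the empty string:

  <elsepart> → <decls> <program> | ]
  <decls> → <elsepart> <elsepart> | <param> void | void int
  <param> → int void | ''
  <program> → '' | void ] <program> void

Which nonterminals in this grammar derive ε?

Directly nullable (have an ''-production): <param>, <program>.
No other nonterminal has a production whose RHS symbols are all nullable.

{ <param>, <program> }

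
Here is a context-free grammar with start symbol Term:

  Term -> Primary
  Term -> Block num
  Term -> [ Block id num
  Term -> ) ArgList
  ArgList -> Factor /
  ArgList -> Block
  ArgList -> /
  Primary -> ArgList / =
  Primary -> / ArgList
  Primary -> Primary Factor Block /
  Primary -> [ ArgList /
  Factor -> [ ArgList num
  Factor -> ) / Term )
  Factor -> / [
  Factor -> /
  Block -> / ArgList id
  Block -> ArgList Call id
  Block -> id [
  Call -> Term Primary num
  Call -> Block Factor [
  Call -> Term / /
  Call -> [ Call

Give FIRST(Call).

{ ), /, [, id }

From Call -> Term Primary num: add FIRST(Term) = { ), /, [, id }.
From Call -> Block Factor [: add FIRST(Block) = { ), /, [, id }.
From Call -> Term / /: add FIRST(Term) = { ), /, [, id }.
Call -> [ Call contributes {[}.
Union: FIRST(Call) = { ), /, [, id }.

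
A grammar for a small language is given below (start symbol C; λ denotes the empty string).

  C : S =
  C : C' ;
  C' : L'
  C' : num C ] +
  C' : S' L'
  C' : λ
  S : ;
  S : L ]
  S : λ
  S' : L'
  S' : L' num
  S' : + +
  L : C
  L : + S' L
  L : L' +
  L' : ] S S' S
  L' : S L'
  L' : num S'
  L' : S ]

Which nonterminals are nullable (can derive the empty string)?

Directly nullable (have an λ-production): C', S.
No other nonterminal has a production whose RHS symbols are all nullable.

{ C', S }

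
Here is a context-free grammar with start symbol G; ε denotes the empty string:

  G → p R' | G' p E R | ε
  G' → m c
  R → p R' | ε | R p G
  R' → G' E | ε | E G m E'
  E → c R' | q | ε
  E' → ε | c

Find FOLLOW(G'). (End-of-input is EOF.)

{ EOF, c, m, p, q }

In G → G' p E R: add FIRST(p E R) = { p }.
In R' → G' E: add FIRST(E)\{ε} = { c, q }.
  Since E is nullable, also add FOLLOW(R') = { EOF, m, p }.
Union: FOLLOW(G') = { EOF, c, m, p, q }.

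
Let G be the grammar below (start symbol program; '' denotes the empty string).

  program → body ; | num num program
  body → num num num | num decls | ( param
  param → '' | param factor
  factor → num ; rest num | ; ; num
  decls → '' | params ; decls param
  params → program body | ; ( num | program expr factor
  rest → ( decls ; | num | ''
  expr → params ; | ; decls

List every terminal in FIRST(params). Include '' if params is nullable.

{ (, ;, num }

From params → program body: add FIRST(program) = { (, num }.
params → ; ( num contributes {;}.
From params → program expr factor: add FIRST(program) = { (, num }.
Union: FIRST(params) = { (, ;, num }.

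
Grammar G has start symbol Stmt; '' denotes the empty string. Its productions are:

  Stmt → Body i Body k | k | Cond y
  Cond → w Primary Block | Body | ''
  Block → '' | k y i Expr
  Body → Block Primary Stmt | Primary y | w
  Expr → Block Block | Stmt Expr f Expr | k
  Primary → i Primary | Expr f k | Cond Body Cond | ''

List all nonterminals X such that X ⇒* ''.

{ Block, Cond, Expr, Primary }

Directly nullable (have an ''-production): Cond, Block, Primary.
Expr → Block Block with every symbol nullable, so Expr is nullable.
No other nonterminal has a production whose RHS symbols are all nullable.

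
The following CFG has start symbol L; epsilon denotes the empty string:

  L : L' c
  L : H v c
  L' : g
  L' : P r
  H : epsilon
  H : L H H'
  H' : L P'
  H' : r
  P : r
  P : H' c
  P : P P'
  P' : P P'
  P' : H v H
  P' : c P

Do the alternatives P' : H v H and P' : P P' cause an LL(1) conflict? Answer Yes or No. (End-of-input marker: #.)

FIRST(H v H) = { g, r, v } and FIRST(P P') = { g, r, v }.
Both contain g, so the two alternatives are not disjoint — LL(1) conflict.

Yes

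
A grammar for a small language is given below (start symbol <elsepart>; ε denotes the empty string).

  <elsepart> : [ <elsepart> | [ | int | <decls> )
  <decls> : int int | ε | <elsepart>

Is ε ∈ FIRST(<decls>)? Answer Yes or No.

Yes

<decls> has an ε-production, so <decls> ⇒ ε.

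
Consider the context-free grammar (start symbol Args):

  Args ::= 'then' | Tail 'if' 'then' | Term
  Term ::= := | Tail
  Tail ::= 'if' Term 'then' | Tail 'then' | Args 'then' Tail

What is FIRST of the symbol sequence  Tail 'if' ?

Add FIRST(Tail) = { 'if', 'then', := }; Tail is not nullable, stop.

{ 'if', 'then', := }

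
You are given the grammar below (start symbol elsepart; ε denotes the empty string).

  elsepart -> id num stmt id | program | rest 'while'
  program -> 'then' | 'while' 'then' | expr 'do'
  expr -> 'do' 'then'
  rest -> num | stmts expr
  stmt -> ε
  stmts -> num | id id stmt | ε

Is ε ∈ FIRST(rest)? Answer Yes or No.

No

Nullable nonterminals: stmt, stmts.
No production of rest has an RHS whose symbols are all nullable, so rest is not nullable.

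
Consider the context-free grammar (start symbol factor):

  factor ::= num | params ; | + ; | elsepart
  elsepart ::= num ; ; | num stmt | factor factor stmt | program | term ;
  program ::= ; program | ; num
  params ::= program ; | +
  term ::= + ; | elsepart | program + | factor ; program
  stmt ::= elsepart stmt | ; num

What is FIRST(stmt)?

From stmt ::= elsepart stmt: add FIRST(elsepart) = { +, ;, num }.
stmt ::= ; num contributes {;}.
Union: FIRST(stmt) = { +, ;, num }.

{ +, ;, num }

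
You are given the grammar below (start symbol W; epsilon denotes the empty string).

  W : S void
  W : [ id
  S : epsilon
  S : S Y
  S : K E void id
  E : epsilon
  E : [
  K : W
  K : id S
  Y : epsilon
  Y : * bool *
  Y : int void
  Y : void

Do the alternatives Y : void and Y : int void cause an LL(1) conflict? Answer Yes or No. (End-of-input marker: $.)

FIRST(void) = { void } and FIRST(int void) = { int }.
The FIRST sets are disjoint and neither alternative is nullable — no conflict.

No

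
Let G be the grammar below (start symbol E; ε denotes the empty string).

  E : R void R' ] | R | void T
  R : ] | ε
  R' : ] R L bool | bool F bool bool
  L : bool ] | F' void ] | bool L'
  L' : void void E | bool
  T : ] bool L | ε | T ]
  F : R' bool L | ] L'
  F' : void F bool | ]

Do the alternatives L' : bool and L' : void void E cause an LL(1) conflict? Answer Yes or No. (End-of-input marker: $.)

No

FIRST(bool) = { bool } and FIRST(void void E) = { void }.
The FIRST sets are disjoint and neither alternative is nullable — no conflict.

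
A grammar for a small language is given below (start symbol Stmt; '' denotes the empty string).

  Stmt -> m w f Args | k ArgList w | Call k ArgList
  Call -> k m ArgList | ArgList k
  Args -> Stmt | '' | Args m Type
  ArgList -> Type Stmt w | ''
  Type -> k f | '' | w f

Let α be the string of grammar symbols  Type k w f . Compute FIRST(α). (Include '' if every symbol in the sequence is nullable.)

Add FIRST(Type)\{''} = { k, w }; Type is nullable, continue.
k is a terminal; add {k} and stop.

{ k, w }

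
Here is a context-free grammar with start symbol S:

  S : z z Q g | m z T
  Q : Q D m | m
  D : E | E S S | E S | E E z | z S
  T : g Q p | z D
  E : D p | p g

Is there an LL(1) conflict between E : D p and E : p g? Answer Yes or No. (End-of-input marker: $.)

FIRST(D p) = { p, z } and FIRST(p g) = { p }.
Both contain p, so the two alternatives are not disjoint — LL(1) conflict.

Yes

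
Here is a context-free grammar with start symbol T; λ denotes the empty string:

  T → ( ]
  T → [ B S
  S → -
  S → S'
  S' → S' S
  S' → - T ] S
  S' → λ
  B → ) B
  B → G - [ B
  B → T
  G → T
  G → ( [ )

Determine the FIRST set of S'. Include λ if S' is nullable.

{ -, λ }

From S' → S' S: S', S nullable, take FIRST(S') ∪ FIRST(S) = { - }; also λ since the whole RHS is nullable.
S' → - T ] S contributes {-}.
S' → λ contributes λ.
Union: FIRST(S') = { -, λ }.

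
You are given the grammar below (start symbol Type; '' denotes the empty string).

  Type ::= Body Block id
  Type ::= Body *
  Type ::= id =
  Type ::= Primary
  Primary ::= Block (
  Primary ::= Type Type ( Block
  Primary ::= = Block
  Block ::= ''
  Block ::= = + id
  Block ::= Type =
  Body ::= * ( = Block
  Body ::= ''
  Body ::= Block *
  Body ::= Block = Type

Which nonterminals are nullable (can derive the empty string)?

Directly nullable (have an ''-production): Block, Body.
No other nonterminal has a production whose RHS symbols are all nullable.

{ Block, Body }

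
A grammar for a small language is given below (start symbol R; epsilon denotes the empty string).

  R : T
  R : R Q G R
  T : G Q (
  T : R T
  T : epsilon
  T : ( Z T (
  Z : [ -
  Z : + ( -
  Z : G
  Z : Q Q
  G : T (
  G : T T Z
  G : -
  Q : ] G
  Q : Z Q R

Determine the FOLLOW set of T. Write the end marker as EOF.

In R : T: T is at the end, add FOLLOW(R) = { EOF, (, +, -, [, ] }.
In T : R T: T is at the end, add FOLLOW(T) = { EOF, (, +, -, [, ] }.
In T : ( Z T (: add FIRST(() = { ( }.
In G : T (: add FIRST(() = { ( }.
In G : T T Z: add FIRST(T Z) = { (, +, -, [, ] }.
In G : T T Z: add FIRST(Z) = { (, +, -, [, ] }.
Union: FOLLOW(T) = { EOF, (, +, -, [, ] }.

{ EOF, (, +, -, [, ] }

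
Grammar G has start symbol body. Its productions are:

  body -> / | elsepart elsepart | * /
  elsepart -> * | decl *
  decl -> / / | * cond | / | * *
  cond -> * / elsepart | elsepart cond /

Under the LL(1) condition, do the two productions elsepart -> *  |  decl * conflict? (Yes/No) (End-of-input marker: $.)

FIRST(*) = { * } and FIRST(decl *) = { *, / }.
Both contain *, so the two alternatives are not disjoint — LL(1) conflict.

Yes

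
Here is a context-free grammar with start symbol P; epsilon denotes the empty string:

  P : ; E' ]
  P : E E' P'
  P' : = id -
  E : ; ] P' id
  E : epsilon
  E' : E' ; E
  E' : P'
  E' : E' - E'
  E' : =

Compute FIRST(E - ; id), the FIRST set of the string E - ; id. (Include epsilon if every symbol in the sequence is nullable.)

{ -, ; }

Add FIRST(E)\{epsilon} = { ; }; E is nullable, continue.
- is a terminal; add {-} and stop.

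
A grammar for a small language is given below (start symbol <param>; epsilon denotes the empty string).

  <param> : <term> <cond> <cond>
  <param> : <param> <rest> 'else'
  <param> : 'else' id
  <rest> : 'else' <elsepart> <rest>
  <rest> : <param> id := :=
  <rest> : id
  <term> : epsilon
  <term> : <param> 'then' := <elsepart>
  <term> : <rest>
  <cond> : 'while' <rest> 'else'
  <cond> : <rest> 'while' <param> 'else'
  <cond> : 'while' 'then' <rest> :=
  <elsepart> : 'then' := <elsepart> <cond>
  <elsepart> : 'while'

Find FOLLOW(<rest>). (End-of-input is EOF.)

In <param> : <param> <rest> 'else': add FIRST('else') = { 'else' }.
In <rest> : 'else' <elsepart> <rest>: <rest> is at the end, add FOLLOW(<rest>) = { 'else', 'while', :=, id }.
In <term> : <rest>: <rest> is at the end, add FOLLOW(<term>) = { 'else', 'while', id }.
In <cond> : 'while' <rest> 'else': add FIRST('else') = { 'else' }.
In <cond> : <rest> 'while' <param> 'else': add FIRST('while' <param> 'else') = { 'while' }.
In <cond> : 'while' 'then' <rest> :=: add FIRST(:=) = { := }.
Union: FOLLOW(<rest>) = { 'else', 'while', :=, id }.

{ 'else', 'while', :=, id }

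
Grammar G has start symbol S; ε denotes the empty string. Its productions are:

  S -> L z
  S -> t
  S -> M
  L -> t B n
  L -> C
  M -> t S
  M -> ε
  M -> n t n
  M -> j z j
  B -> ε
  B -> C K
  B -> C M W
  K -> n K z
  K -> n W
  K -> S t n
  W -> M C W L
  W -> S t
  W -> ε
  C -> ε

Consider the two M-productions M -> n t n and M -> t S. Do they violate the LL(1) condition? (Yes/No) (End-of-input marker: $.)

FIRST(n t n) = { n } and FIRST(t S) = { t }.
The FIRST sets are disjoint and neither alternative is nullable — no conflict.

No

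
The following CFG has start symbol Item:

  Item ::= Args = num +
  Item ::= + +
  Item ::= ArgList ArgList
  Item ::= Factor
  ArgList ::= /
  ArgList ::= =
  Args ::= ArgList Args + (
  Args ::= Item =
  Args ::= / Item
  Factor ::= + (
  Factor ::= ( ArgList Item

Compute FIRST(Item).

From Item ::= Args = num +: add FIRST(Args) = { (, +, /, = }.
Item ::= + + contributes {+}.
From Item ::= ArgList ArgList: add FIRST(ArgList) = { /, = }.
From Item ::= Factor: add FIRST(Factor) = { (, + }.
Union: FIRST(Item) = { (, +, /, = }.

{ (, +, /, = }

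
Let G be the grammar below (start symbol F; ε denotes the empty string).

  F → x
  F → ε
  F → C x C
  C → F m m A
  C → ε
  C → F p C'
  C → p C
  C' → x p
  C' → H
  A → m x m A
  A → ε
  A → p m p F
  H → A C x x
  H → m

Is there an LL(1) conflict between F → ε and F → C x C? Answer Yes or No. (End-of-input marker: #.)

Yes

FIRST(ε) = { ε } and FIRST(C x C) = { m, p, x }.
The first alternative is nullable and FOLLOW(F) = { #, m, p, x } shares m with FIRST of the second — conflict.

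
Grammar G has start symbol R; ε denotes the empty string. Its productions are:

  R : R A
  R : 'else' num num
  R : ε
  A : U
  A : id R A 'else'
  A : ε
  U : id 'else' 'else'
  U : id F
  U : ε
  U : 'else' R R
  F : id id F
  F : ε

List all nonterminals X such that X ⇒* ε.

Directly nullable (have an ε-production): R, A, U, F.

{ A, F, R, U }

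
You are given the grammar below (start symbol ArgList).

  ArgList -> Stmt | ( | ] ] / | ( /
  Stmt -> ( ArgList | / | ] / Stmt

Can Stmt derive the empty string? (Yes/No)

No

No nonterminal in this grammar is nullable.
No production of Stmt has an RHS whose symbols are all nullable, so Stmt is not nullable.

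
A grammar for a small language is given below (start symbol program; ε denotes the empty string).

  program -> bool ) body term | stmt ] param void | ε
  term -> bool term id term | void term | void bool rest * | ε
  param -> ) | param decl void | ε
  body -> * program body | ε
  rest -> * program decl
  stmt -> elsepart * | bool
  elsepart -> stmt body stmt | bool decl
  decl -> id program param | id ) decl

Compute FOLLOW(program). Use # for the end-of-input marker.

program is the start symbol, so # ∈ FOLLOW(program).
In body -> * program body: add FIRST(body)\{ε} = { * }.
  Since body is nullable, also add FOLLOW(body) = { #, ), *, bool, id, void }.
In rest -> * program decl: add FIRST(decl) = { id }.
In decl -> id program param: add FIRST(param)\{ε} = { ), id }.
  Since param is nullable, also add FOLLOW(decl) = { *, void }.
Union: FOLLOW(program) = { #, ), *, bool, id, void }.

{ #, ), *, bool, id, void }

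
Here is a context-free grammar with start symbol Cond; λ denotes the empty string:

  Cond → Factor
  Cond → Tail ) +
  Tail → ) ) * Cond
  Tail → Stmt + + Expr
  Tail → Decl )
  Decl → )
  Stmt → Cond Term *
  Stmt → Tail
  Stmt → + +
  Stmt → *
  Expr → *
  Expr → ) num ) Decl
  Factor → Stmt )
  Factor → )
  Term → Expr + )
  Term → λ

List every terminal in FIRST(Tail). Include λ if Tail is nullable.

{ ), *, + }

Tail → ) ) * Cond contributes {)}.
From Tail → Stmt + + Expr: add FIRST(Stmt) = { ), *, + }.
From Tail → Decl ): add FIRST(Decl) = { ) }.
Union: FIRST(Tail) = { ), *, + }.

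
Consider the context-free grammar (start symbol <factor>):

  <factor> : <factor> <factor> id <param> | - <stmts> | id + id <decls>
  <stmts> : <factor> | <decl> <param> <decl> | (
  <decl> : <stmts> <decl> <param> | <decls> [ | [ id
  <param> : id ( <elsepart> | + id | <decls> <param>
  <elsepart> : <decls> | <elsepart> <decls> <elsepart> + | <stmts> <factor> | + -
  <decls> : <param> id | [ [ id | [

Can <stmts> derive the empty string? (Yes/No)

No nonterminal in this grammar is nullable.
No production of <stmts> has an RHS whose symbols are all nullable, so <stmts> is not nullable.

No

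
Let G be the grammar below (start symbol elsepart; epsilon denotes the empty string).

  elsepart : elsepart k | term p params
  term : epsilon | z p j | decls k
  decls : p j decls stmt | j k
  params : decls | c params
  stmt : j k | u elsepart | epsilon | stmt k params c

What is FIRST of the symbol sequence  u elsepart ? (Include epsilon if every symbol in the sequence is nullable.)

u is a terminal; add {u} and stop.

{ u }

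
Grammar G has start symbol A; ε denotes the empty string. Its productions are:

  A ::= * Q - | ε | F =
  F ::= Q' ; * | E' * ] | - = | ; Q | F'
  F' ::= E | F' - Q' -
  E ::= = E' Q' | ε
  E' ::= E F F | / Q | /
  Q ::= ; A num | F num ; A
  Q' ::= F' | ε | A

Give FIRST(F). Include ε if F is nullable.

From F ::= Q' ; *: Q' nullable, take FIRST(Q') ∪ {;} = { *, -, /, ;, = }.
From F ::= E' * ]: E' nullable, take FIRST(E') ∪ {*} = { *, -, /, ;, = }.
F ::= - = contributes {-}.
F ::= ; Q contributes {;}.
From F ::= F': add FIRST(F') = { -, =, ε } (including ε since F' is nullable).
Union: FIRST(F) = { *, -, /, ;, =, ε }.

{ *, -, /, ;, =, ε }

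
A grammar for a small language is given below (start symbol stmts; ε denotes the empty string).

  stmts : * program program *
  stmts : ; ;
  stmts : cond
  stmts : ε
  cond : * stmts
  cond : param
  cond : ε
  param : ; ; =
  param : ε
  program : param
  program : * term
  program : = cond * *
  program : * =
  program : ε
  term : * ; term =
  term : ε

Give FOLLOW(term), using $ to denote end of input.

{ *, ;, = }

In program : * term: term is at the end, add FOLLOW(program) = { *, ;, = }.
In term : * ; term =: add FIRST(=) = { = }.
Union: FOLLOW(term) = { *, ;, = }.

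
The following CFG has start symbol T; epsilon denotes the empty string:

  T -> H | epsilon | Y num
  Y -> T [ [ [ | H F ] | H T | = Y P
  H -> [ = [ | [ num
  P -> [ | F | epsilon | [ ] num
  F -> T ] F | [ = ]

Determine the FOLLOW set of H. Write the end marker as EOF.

In T -> H: H is at the end, add FOLLOW(T) = { EOF, =, [, ], num }.
In Y -> H F ]: add FIRST(F ]) = { =, [, ] }.
In Y -> H T: add FIRST(T)\{epsilon} = { =, [ }.
  Since T is nullable, also add FOLLOW(Y) = { =, [, ], num }.
Union: FOLLOW(H) = { EOF, =, [, ], num }.

{ EOF, =, [, ], num }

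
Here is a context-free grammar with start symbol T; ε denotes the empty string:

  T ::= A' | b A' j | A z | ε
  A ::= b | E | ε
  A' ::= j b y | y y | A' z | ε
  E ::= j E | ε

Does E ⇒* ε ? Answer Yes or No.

Yes

E has an ε-production, so E ⇒ ε.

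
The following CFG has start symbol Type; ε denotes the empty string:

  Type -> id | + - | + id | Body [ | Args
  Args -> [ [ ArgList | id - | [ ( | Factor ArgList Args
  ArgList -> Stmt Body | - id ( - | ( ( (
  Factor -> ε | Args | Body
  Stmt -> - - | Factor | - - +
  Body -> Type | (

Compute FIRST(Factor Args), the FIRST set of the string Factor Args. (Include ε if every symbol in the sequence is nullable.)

{ (, +, -, [, id }

Add FIRST(Factor)\{ε} = { (, +, -, [, id }; Factor is nullable, continue.
Add FIRST(Args) = { (, +, -, [, id }; Args is not nullable, stop.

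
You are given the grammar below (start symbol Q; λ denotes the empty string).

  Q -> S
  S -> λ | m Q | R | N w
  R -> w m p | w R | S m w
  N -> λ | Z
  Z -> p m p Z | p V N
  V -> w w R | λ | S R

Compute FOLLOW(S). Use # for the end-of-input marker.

{ #, m, p, w }

In Q -> S: S is at the end, add FOLLOW(Q) = { #, m, p, w }.
In R -> S m w: add FIRST(m w) = { m }.
In V -> S R: add FIRST(R) = { m, p, w }.
Union: FOLLOW(S) = { #, m, p, w }.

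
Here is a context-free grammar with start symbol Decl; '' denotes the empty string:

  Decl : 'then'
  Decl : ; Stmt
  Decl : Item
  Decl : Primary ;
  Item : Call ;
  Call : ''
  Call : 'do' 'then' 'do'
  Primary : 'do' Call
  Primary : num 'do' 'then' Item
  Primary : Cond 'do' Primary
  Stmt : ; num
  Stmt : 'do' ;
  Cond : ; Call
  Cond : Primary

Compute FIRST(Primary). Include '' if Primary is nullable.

Primary : 'do' Call contributes {'do'}.
Primary : num 'do' 'then' Item contributes {num}.
From Primary : Cond 'do' Primary: add FIRST(Cond) = { 'do', ;, num }.
Union: FIRST(Primary) = { 'do', ;, num }.

{ 'do', ;, num }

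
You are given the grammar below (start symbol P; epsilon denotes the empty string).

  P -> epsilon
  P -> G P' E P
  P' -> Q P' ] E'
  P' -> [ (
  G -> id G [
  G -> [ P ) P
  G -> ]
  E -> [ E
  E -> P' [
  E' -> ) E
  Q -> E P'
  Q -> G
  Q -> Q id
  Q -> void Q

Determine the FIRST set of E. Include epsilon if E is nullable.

{ [, ], id, void }

E -> [ E contributes {[}.
From E -> P' [: add FIRST(P') = { [, ], id, void }.
Union: FIRST(E) = { [, ], id, void }.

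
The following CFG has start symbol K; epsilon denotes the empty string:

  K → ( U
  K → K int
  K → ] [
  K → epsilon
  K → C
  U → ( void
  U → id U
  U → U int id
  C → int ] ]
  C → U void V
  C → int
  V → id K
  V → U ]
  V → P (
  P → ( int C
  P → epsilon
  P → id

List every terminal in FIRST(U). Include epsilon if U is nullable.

{ (, id }

U → ( void contributes {(}.
U → id U contributes {id}.
From U → U int id: add FIRST(U) = { (, id }.
Union: FIRST(U) = { (, id }.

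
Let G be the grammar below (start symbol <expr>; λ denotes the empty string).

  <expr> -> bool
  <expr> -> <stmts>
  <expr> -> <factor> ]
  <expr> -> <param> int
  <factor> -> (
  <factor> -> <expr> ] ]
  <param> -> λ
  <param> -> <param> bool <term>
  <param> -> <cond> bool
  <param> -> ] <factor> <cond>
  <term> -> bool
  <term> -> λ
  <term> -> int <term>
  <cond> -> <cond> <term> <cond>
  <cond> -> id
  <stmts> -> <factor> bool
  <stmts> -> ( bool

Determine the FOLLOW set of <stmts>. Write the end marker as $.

In <expr> -> <stmts>: <stmts> is at the end, add FOLLOW(<expr>) = { $, ] }.
Union: FOLLOW(<stmts>) = { $, ] }.

{ $, ] }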